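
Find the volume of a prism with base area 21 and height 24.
Volume = base area * height
Volume = 21 * 24
Volume = 504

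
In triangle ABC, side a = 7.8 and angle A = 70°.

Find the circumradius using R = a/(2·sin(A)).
R = a/(2·sin(A)) = 7.8/(2·sin(70°))
R = 7.8/(2·0.939693) = 7.8/1.879385 = 4.15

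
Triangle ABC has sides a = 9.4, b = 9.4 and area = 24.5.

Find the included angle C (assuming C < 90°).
Area = ½ab·sin(C)  →  sin(C) = 2·Area/(ab)
sin(C) = 2·24.5/(9.4·9.4) = 0.554550
C = arcsin(0.554550) = 33.68°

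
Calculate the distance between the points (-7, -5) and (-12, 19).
Using the distance formula: d = sqrt((x₂-x₁)² + (y₂-y₁)²)
dx = (-12) - (-7) = -5
dy = 19 - (-5) = 24
d = sqrt((-5)² + 24²) = sqrt(25 + 576) = sqrt(601) = 24.52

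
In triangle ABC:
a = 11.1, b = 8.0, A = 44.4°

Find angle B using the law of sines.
sin(B)/b = sin(A)/a
sin(B) = b·sin(A)/a = 8.0·sin(44.4°)/11.1 = 0.504262
B = arcsin(0.504262) = 30.28°  (b ≤ a, so B ≤ A and the acute solution is unique)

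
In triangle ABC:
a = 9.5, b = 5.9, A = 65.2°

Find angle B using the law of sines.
sin(B)/b = sin(A)/a
sin(B) = b·sin(A)/a = 5.9·sin(65.2°)/9.5 = 0.563778
B = arcsin(0.563778) = 34.32°  (b ≤ a, so B ≤ A and the acute solution is unique)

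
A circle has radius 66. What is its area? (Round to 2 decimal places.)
Area = pi * r²
Area = pi * 66²
Area = pi * 4356
Area = 13684.78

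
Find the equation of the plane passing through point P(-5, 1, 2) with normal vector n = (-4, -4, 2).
d = n·P = (-4)(-5) + (-4)(1) + (2)(2) = 20
Plane: -4x - 4y + 2z = 20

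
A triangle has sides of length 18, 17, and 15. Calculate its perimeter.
Perimeter = sum of all sides
Perimeter = 18 + 17 + 15
Perimeter = 50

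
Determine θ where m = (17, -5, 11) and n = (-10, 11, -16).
m·n = -401, |m|² = 435, |n|² = 477
cos θ = -401/√207495 ≈ -0.8803
θ ≈ 151.7°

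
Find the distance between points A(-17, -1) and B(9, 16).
Using the distance formula: d = sqrt((x₂-x₁)² + (y₂-y₁)²)
dx = 9 - (-17) = 26
dy = 16 - (-1) = 17
d = sqrt(26² + 17²) = sqrt(676 + 289) = sqrt(965) = 31.06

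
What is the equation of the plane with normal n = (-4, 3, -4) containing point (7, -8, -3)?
d = n·P = (-4)(7) + (3)(-8) + (-4)(-3) = -40
Plane: -4x + 3y - 4z = -40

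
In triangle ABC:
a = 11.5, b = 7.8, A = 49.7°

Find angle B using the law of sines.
sin(B)/b = sin(A)/a
sin(B) = b·sin(A)/a = 7.8·sin(49.7°)/11.5 = 0.517288
B = arcsin(0.517288) = 31.15°  (b ≤ a, so B ≤ A and the acute solution is unique)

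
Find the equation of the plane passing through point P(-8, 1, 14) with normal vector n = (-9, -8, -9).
d = n·P = (-9)(-8) + (-8)(1) + (-9)(14) = -62
Plane: -9x - 8y - 9z = -62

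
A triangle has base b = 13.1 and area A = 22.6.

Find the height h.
A = ½bh  →  h = 2A/b
h = 2·22.6/13.1 = 3.45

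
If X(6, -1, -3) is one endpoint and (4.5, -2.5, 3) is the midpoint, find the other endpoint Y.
Y = (2×4.5 - 6, 2×(-2.5) - (-1), 2×3 - (-3)) = (3, -4, 9)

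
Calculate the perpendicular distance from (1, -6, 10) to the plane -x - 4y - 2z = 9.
d = |(-1)(1) + (-4)(-6) + (-2)(10) - (9)| / √((-1)² + (-4)² + (-2)²) = 6/√21 = 1.309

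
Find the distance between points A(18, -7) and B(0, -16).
Using the distance formula: d = sqrt((x₂-x₁)² + (y₂-y₁)²)
dx = 0 - 18 = -18
dy = (-16) - (-7) = -9
d = sqrt((-18)² + (-9)²) = sqrt(324 + 81) = sqrt(405) = 20.12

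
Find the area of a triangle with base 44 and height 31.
Area = (1/2) * base * height
Area = (1/2) * 44 * 31
Area = 682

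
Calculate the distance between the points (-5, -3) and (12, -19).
Using the distance formula: d = sqrt((x₂-x₁)² + (y₂-y₁)²)
dx = 12 - (-5) = 17
dy = (-19) - (-3) = -16
d = sqrt(17² + (-16)²) = sqrt(289 + 256) = sqrt(545) = 23.35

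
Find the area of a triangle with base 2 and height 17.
Area = (1/2) * base * height
Area = (1/2) * 2 * 17
Area = 17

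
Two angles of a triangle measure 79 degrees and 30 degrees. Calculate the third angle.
Sum of angles in a triangle = 180 degrees
Third angle = 180 - 79 - 30
Third angle = 71 degrees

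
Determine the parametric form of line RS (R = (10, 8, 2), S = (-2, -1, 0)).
Direction vector d = S - R = (-12, -9, -2)
x = 10 - 12t, y = 8 - 9t, z = 2 - 2t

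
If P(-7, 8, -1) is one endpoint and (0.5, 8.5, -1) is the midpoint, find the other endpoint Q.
Q = (2×0.5 - (-7), 2×8.5 - 8, 2×(-1) - (-1)) = (8, 9, -1)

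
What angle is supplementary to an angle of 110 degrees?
Supplementary angles sum to 180 degrees.
Other angle = 180 - 110
Other angle = 70 degrees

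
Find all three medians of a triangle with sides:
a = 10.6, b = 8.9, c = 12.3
Using m_x = ½√(2y² + 2z² - x²):
m_a = ½√(2·8.9² + 2·12.3² - 10.6²) = ½√348.64 = 9.336
m_b = ½√(2·10.6² + 2·12.3² - 8.9²) = ½√448.09 = 10.58
m_c = ½√(2·10.6² + 2·8.9² - 12.3²) = ½√231.85 = 7.613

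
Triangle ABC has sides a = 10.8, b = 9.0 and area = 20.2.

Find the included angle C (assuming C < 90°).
Area = ½ab·sin(C)  →  sin(C) = 2·Area/(ab)
sin(C) = 2·20.2/(10.8·9.0) = 0.415638
C = arcsin(0.415638) = 24.56°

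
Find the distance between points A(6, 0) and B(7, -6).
Using the distance formula: d = sqrt((x₂-x₁)² + (y₂-y₁)²)
dx = 7 - 6 = 1
dy = (-6) - 0 = -6
d = sqrt(1² + (-6)²) = sqrt(1 + 36) = sqrt(37) = 6.08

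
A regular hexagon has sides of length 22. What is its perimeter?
Perimeter = number of sides * side length
Perimeter = 6 * 22
Perimeter = 132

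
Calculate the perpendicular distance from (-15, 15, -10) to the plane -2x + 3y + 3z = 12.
d = |(-2)(-15) + 3(15) + 3(-10) - (12)| / √((-2)² + 3² + 3²) = 33/√22 = 7.036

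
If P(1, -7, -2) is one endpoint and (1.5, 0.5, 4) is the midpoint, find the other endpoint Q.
Q = (2×1.5 - 1, 2×0.5 - (-7), 2×4 - (-2)) = (2, 8, 10)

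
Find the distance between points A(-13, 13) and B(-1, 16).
Using the distance formula: d = sqrt((x₂-x₁)² + (y₂-y₁)²)
dx = (-1) - (-13) = 12
dy = 16 - 13 = 3
d = sqrt(12² + 3²) = sqrt(144 + 9) = sqrt(153) = 12.37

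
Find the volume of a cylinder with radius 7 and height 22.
Volume = pi * r² * h
Volume = pi * 7² * 22
Volume = pi * 49 * 22
Volume = pi * 1078
Volume = 3386.64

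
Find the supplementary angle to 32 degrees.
Supplementary angles sum to 180 degrees.
Other angle = 180 - 32
Other angle = 148 degrees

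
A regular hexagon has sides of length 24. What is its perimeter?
Perimeter = number of sides * side length
Perimeter = 6 * 24
Perimeter = 144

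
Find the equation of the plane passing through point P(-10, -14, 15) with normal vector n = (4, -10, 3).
d = n·P = (4)(-10) + (-10)(-14) + (3)(15) = 145
Plane: 4x - 10y + 3z = 145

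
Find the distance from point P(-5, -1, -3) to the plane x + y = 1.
d = |1(-5) + 1(-1) + 0(-3) - (1)| / √(1² + 1² + 0²) = 7/√2 = 4.95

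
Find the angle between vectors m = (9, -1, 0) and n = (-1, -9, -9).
m·n = 0, |m|² = 82, |n|² = 163
cos θ = 0/√13366 ≈ 0.0
θ ≈ 90.0°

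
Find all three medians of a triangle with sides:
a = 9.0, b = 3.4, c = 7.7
Using m_x = ½√(2y² + 2z² - x²):
m_a = ½√(2·3.4² + 2·7.7² - 9.0²) = ½√60.7 = 3.896
m_b = ½√(2·9.0² + 2·7.7² - 3.4²) = ½√269.02 = 8.201
m_c = ½√(2·9.0² + 2·3.4² - 7.7²) = ½√125.83 = 5.609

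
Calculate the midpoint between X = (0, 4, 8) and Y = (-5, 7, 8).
Midpoint = ((0-5)/2, (4+7)/2, (8+8)/2) = (-2.5, 5.5, 8)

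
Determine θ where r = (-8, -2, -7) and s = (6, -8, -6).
r·s = 10, |r|² = 117, |s|² = 136
cos θ = 10/√15912 ≈ 0.07928
θ ≈ 85.45°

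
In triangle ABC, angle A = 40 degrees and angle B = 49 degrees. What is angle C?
Sum of angles in a triangle = 180 degrees
Third angle = 180 - 40 - 49
Third angle = 91 degrees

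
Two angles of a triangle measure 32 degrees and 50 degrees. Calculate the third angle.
Sum of angles in a triangle = 180 degrees
Third angle = 180 - 32 - 50
Third angle = 98 degrees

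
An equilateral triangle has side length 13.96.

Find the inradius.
For an equilateral triangle, r = s/(2√3) where s is the side.
r = 13.96/(2√3) = 13.96/3.464102 = 4.03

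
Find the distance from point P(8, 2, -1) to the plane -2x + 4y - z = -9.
d = |(-2)(8) + 4(2) + (-1)(-1) - (-9)| / √((-2)² + 4² + (-1)²) = 2/√21 = 0.4364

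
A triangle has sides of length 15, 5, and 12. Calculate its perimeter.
Perimeter = sum of all sides
Perimeter = 15 + 5 + 12
Perimeter = 32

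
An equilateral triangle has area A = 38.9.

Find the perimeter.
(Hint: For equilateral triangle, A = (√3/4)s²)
A = (√3/4)s²  →  s² = 4A/√3 = 4·38.9/√3 = 89.8357
s = 9.47817
Perimeter = 3s = 28.43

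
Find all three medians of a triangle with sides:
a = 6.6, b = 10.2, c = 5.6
Using m_x = ½√(2y² + 2z² - x²):
m_a = ½√(2·10.2² + 2·5.6² - 6.6²) = ½√227.24 = 7.537
m_b = ½√(2·6.6² + 2·5.6² - 10.2²) = ½√45.8 = 3.384
m_c = ½√(2·6.6² + 2·10.2² - 5.6²) = ½√263.84 = 8.122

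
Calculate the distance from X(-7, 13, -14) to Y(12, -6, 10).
d = √[(19)² + (-19)² + (24)²] = √1298 = 36.03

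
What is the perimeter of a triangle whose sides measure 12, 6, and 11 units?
Perimeter = sum of all sides
Perimeter = 12 + 6 + 11
Perimeter = 29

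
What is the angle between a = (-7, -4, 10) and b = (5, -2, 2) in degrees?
a·b = -7, |a|² = 165, |b|² = 33
cos θ = -7/√5445 ≈ -0.09486
θ ≈ 95.44°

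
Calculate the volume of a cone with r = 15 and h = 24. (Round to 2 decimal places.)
Volume = (1/3) * pi * r² * h
Volume = (1/3) * pi * 15² * 24
Volume = (1/3) * pi * 225 * 24
Volume = (1/3) * pi * 5400
Volume = 5654.87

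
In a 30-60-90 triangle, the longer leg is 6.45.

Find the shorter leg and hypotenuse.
In a 30-60-90 triangle, sides are in ratio 1 : √3 : 2.
Long leg = short leg·√3  →  short leg = 6.45/√3 = 3.724
Hypotenuse = 2·(short leg) = 2·6.45/√3 = 7.448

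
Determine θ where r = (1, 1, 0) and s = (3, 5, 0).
r·s = 8, |r|² = 2, |s|² = 34
cos θ = 8/√68 ≈ 0.9701
θ ≈ 14.04°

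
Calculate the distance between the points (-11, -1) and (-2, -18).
Using the distance formula: d = sqrt((x₂-x₁)² + (y₂-y₁)²)
dx = (-2) - (-11) = 9
dy = (-18) - (-1) = -17
d = sqrt(9² + (-17)²) = sqrt(81 + 289) = sqrt(370) = 19.24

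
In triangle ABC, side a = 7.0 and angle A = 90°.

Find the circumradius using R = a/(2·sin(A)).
R = a/(2·sin(A)) = 7.0/(2·sin(90°))
R = 7.0/(2·1.000000) = 7.0/2.000000 = 3.5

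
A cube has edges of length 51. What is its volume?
Volume = s³
Volume = 51³
Volume = 132651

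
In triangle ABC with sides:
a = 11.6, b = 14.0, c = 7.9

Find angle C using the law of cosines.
cos(C) = (a² + b² - c²)/(2ab)
cos(C) = (11.6² + 14.0² - 7.9²)/(2·11.6·14.0) = 268.15/324.8 = 0.825585
C = arccos(0.825585) = 34.35°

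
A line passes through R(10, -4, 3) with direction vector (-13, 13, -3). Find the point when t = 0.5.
P(0.5) = (10 + (-13)(0.5), -4 + 13(0.5), 3 + (-3)(0.5)) = (3.5, 2.5, 1.5)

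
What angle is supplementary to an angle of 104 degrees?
Supplementary angles sum to 180 degrees.
Other angle = 180 - 104
Other angle = 76 degrees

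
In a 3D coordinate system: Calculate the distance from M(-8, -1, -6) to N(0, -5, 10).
d = √[(8)² + (-4)² + (16)²] = √336 = 18.33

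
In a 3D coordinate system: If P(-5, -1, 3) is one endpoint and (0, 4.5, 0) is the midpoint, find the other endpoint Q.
Q = (2×0 - (-5), 2×4.5 - (-1), 2×0 - 3) = (5, 10, -3)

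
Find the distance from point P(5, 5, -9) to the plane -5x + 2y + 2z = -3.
d = |(-5)(5) + 2(5) + 2(-9) - (-3)| / √((-5)² + 2² + 2²) = 30/√33 = 5.222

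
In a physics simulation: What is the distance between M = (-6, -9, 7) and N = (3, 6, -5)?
d = √[(9)² + (15)² + (-12)²] = √450 = 21.21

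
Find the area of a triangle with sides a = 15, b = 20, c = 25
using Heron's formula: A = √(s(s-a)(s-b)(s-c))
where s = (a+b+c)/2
s = (15+20+25)/2 = 30
A = √(30·15·10·5) = √22500 = 150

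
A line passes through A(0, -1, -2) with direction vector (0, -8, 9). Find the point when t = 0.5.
P(0.5) = (0 + 0(0.5), -1 + (-8)(0.5), -2 + 9(0.5)) = (0, -5, 2.5)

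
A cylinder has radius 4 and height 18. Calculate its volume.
Volume = pi * r² * h
Volume = pi * 4² * 18
Volume = pi * 16 * 18
Volume = pi * 288
Volume = 904.78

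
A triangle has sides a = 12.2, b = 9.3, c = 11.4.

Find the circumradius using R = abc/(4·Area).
s = (a+b+c)/2 = 16.45
Area = √(s(s-a)(s-b)(s-c)) = √(16.45·4.25·7.15·5.05) = 50.2431
R = abc/(4·Area) = (12.2·9.3·11.4)/(4·50.2431) = 1293.444/200.9724 = 6.436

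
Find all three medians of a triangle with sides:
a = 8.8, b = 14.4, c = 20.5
Using m_x = ½√(2y² + 2z² - x²):
m_a = ½√(2·14.4² + 2·20.5² - 8.8²) = ½√1177.78 = 17.16
m_b = ½√(2·8.8² + 2·20.5² - 14.4²) = ½√788.02 = 14.04
m_c = ½√(2·8.8² + 2·14.4² - 20.5²) = ½√149.35 = 6.11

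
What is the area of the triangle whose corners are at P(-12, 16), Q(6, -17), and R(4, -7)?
Using the coordinate formula: Area = (1/2)|x₁(y₂-y₃) + x₂(y₃-y₁) + x₃(y₁-y₂)|
Area = (1/2)|(-12)((-17)-(-7)) + 6((-7)-16) + 4(16-(-17))|
Area = (1/2)|(-12)*(-10) + 6*(-23) + 4*33|
Area = (1/2)|120 + (-138) + 132|
Area = (1/2)*114 = 57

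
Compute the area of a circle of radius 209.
Area = pi * r²
Area = pi * 209²
Area = pi * 43681
Area = 137227.91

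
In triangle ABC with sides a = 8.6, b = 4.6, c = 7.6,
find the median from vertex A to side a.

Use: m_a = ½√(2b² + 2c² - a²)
m_a = ½√(2·4.6² + 2·7.6² - 8.6²)
m_a = ½√(42.32 + 115.52 - 73.96) = ½√83.88 = 4.579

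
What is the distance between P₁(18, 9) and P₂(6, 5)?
Using the distance formula: d = sqrt((x₂-x₁)² + (y₂-y₁)²)
dx = 6 - 18 = -12
dy = 5 - 9 = -4
d = sqrt((-12)² + (-4)²) = sqrt(144 + 16) = sqrt(160) = 12.65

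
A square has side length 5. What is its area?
Area = s²
Area = 5²
Area = 25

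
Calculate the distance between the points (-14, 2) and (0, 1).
Using the distance formula: d = sqrt((x₂-x₁)² + (y₂-y₁)²)
dx = 0 - (-14) = 14
dy = 1 - 2 = -1
d = sqrt(14² + (-1)²) = sqrt(196 + 1) = sqrt(197) = 14.04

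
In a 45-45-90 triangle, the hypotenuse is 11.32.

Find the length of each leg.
In a 45-45-90 triangle, hypotenuse = leg·√2  →  leg = hypotenuse/√2
leg = 11.32/√2 = 8.004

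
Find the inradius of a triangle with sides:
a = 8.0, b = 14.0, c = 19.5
s = (a+b+c)/2 = (8.0+14.0+19.5)/2 = 20.75
Area = √(s(s-a)(s-b)(s-c)) = √(20.75·12.75·6.75·1.25) = 47.2467
r = Area/s = 47.2467/20.75 = 2.277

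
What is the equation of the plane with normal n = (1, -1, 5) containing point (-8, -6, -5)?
d = n·P = (1)(-8) + (-1)(-6) + (5)(-5) = -27
Plane: x - y + 5z = -27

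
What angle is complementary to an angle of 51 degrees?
Complementary angles sum to 90 degrees.
Other angle = 90 - 51
Other angle = 39 degrees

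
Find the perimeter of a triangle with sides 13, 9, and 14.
Perimeter = sum of all sides
Perimeter = 13 + 9 + 14
Perimeter = 36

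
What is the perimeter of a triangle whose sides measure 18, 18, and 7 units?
Perimeter = sum of all sides
Perimeter = 18 + 18 + 7
Perimeter = 43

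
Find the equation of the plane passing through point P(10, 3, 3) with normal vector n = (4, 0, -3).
d = n·P = (4)(10) + (0)(3) + (-3)(3) = 31
Plane: 4x - 3z = 31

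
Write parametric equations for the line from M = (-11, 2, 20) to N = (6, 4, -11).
Direction vector d = N - M = (17, 2, -31)
x = -11 + 17t, y = 2 + 2t, z = 20 - 31t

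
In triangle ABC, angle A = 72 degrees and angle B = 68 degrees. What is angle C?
Sum of angles in a triangle = 180 degrees
Third angle = 180 - 72 - 68
Third angle = 40 degrees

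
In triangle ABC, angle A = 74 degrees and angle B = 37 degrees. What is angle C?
Sum of angles in a triangle = 180 degrees
Third angle = 180 - 74 - 37
Third angle = 69 degrees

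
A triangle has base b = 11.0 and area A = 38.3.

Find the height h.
A = ½bh  →  h = 2A/b
h = 2·38.3/11.0 = 6.964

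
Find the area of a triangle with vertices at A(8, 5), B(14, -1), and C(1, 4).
Using the coordinate formula: Area = (1/2)|x₁(y₂-y₃) + x₂(y₃-y₁) + x₃(y₁-y₂)|
Area = (1/2)|8((-1)-4) + 14(4-5) + 1(5-(-1))|
Area = (1/2)|8*(-5) + 14*(-1) + 1*6|
Area = (1/2)|(-40) + (-14) + 6|
Area = (1/2)*48 = 24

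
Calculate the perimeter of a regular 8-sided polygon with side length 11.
Perimeter = number of sides * side length
Perimeter = 8 * 11
Perimeter = 88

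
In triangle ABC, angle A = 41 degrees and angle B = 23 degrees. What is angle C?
Sum of angles in a triangle = 180 degrees
Third angle = 180 - 41 - 23
Third angle = 116 degrees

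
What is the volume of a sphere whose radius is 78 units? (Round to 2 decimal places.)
Volume = (4/3) * pi * r³
Volume = (4/3) * pi * 78³
Volume = (4/3) * pi * 474552
Volume = 1987798.77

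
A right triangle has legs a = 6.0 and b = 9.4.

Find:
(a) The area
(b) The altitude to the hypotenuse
(a) Area = ½ab = ½·6.0·9.4 = 28.2
(b) Hypotenuse c = √(6.0² + 9.4²) = √124.36 = 11.1517
    Area = ½·c·h_c  →  h_c = 2·Area/c = 2·28.2/11.1517 = 5.058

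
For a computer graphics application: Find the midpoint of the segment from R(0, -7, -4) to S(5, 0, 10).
Midpoint = ((0+5)/2, (-7+0)/2, (-4+10)/2) = (2.5, -3.5, 3)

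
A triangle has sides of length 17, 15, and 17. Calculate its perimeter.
Perimeter = sum of all sides
Perimeter = 17 + 15 + 17
Perimeter = 49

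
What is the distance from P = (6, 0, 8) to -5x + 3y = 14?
d = |(-5)(6) + 3(0) + 0(8) - (14)| / √((-5)² + 3² + 0²) = 44/√34 = 7.546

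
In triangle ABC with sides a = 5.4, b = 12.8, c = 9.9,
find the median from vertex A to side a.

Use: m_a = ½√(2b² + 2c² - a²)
m_a = ½√(2·12.8² + 2·9.9² - 5.4²)
m_a = ½√(327.68 + 196.02 - 29.16) = ½√494.54 = 11.12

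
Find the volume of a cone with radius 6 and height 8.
Volume = (1/3) * pi * r² * h
Volume = (1/3) * pi * 6² * 8
Volume = (1/3) * pi * 36 * 8
Volume = (1/3) * pi * 288
Volume = 301.59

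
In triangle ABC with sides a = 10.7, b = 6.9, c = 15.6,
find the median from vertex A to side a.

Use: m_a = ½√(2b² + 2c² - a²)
m_a = ½√(2·6.9² + 2·15.6² - 10.7²)
m_a = ½√(95.22 + 486.72 - 114.49) = ½√467.45 = 10.81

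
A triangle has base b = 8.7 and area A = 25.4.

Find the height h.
A = ½bh  →  h = 2A/b
h = 2·25.4/8.7 = 5.839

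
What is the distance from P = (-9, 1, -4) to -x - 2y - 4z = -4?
d = |(-1)(-9) + (-2)(1) + (-4)(-4) - (-4)| / √((-1)² + (-2)² + (-4)²) = 27/√21 = 5.892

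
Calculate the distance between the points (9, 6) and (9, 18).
Using the distance formula: d = sqrt((x₂-x₁)² + (y₂-y₁)²)
dx = 9 - 9 = 0
dy = 18 - 6 = 12
d = sqrt(0² + 12²) = sqrt(0 + 144) = sqrt(144) = 12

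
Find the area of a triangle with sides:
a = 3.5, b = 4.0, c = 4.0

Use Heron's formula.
s = (a+b+c)/2 = (3.5+4.0+4.0)/2 = 5.75
A = √(s(s-a)(s-b)(s-c)) = √(5.75·2.25·1.75·1.75)
A = √39.6211 = 6.295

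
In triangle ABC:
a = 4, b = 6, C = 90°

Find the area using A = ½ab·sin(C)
A = ½·4·6·sin(90°) = ½·24·1.000000 = 12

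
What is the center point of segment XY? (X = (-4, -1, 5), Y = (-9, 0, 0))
Midpoint = ((-4-9)/2, (-1+0)/2, (5+0)/2) = (-6.5, -0.5, 2.5)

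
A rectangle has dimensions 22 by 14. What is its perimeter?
Perimeter = 2 * (length + width)
Perimeter = 2 * (22 + 14)
Perimeter = 2 * 36
Perimeter = 72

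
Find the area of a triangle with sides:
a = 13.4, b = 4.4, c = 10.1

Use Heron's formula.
s = (a+b+c)/2 = (13.4+4.4+10.1)/2 = 13.95
A = √(s(s-a)(s-b)(s-c)) = √(13.95·0.55·9.55·3.85)
A = √282.099 = 16.8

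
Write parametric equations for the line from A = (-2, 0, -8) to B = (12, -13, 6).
Direction vector d = B - A = (14, -13, 14)
x = -2 + 14t, y = 0 - 13t, z = -8 + 14t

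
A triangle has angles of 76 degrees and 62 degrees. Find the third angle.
Sum of angles in a triangle = 180 degrees
Third angle = 180 - 76 - 62
Third angle = 42 degrees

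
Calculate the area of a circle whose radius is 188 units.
Area = pi * r²
Area = pi * 188²
Area = pi * 35344
Area = 111036.45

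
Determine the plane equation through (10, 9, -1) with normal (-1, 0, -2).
d = n·P = (-1)(10) + (0)(9) + (-2)(-1) = -8
Plane: -x - 2z = -8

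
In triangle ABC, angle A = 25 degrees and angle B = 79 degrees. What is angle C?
Sum of angles in a triangle = 180 degrees
Third angle = 180 - 25 - 79
Third angle = 76 degrees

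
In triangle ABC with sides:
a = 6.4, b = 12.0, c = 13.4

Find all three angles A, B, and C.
By the law of cosines:
cos(A) = (b² + c² - a²)/(2bc) = 0.878731  →  A = 28.51°
cos(B) = (a² + c² - b²)/(2ac) = 0.446129  →  B = 63.5°
cos(C) = (a² + b² - c²)/(2ab) = 0.035156  →  C = 87.99°
Check: A + B + C = 180.0° ✓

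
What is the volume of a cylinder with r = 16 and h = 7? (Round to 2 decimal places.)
Volume = pi * r² * h
Volume = pi * 16² * 7
Volume = pi * 256 * 7
Volume = pi * 1792
Volume = 5629.73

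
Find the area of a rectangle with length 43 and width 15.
Area = length * width
Area = 43 * 15
Area = 645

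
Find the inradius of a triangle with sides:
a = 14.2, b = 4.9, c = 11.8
s = (a+b+c)/2 = (14.2+4.9+11.8)/2 = 15.45
Area = √(s(s-a)(s-b)(s-c)) = √(15.45·1.25·10.55·3.65) = 27.2704
r = Area/s = 27.2704/15.45 = 1.765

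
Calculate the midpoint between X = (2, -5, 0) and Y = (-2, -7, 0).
Midpoint = ((2-2)/2, (-5-7)/2, (0+0)/2) = (0, -6, 0)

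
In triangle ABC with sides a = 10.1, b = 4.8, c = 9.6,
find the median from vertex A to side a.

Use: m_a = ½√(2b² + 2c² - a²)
m_a = ½√(2·4.8² + 2·9.6² - 10.1²)
m_a = ½√(46.08 + 184.32 - 102.01) = ½√128.39 = 5.665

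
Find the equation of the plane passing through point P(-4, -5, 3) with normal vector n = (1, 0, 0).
d = n·P = (1)(-4) + (0)(-5) + (0)(3) = -4
Plane: x = -4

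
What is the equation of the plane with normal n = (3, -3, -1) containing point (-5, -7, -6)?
d = n·P = (3)(-5) + (-3)(-7) + (-1)(-6) = 12
Plane: 3x - 3y - z = 12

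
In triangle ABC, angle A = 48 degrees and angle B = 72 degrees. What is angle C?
Sum of angles in a triangle = 180 degrees
Third angle = 180 - 48 - 72
Third angle = 60 degrees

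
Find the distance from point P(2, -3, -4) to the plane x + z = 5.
d = |1(2) + 0(-3) + 1(-4) - (5)| / √(1² + 0² + 1²) = 7/√2 = 4.95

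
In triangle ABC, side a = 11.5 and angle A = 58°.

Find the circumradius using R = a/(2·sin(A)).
R = a/(2·sin(A)) = 11.5/(2·sin(58°))
R = 11.5/(2·0.848048) = 11.5/1.696096 = 6.78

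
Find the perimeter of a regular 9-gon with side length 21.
Perimeter = number of sides * side length
Perimeter = 9 * 21
Perimeter = 189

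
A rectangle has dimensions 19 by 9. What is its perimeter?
Perimeter = 2 * (length + width)
Perimeter = 2 * (19 + 9)
Perimeter = 2 * 28
Perimeter = 56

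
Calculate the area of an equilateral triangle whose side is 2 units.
Area = (sqrt(3)/4) * s²
Area = (sqrt(3)/4) * 2²
Area = (sqrt(3)/4) * 4
Area = 1.73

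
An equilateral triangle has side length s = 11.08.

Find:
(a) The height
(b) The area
(a) Height h = s·√3/2 = 11.08·√3/2 = 9.596
(b) Area = (√3/4)·s² = (√3/4)·11.08² = (√3/4)·122.766 = 53.16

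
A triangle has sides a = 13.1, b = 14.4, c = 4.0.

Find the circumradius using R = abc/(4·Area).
s = (a+b+c)/2 = 15.75
Area = √(s(s-a)(s-b)(s-c)) = √(15.75·2.65·1.35·11.75) = 25.7305
R = abc/(4·Area) = (13.1·14.4·4.0)/(4·25.7305) = 754.56/102.922 = 7.331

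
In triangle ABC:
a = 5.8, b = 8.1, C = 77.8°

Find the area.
Using A = ½ab·sin(C):
A = ½·5.8·8.1·sin(77.8°) = ½·46.98·0.977416 = 22.96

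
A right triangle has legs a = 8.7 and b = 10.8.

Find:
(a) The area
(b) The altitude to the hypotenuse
(a) Area = ½ab = ½·8.7·10.8 = 46.98
(b) Hypotenuse c = √(8.7² + 10.8²) = √192.33 = 13.8683
    Area = ½·c·h_c  →  h_c = 2·Area/c = 2·46.98/13.8683 = 6.775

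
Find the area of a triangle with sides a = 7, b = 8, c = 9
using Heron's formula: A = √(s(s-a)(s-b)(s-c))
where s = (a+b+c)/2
s = (7+8+9)/2 = 12
A = √(12·5·4·3) = √720 = 26.83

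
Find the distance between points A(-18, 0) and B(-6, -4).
Using the distance formula: d = sqrt((x₂-x₁)² + (y₂-y₁)²)
dx = (-6) - (-18) = 12
dy = (-4) - 0 = -4
d = sqrt(12² + (-4)²) = sqrt(144 + 16) = sqrt(160) = 12.65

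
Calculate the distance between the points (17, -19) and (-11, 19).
Using the distance formula: d = sqrt((x₂-x₁)² + (y₂-y₁)²)
dx = (-11) - 17 = -28
dy = 19 - (-19) = 38
d = sqrt((-28)² + 38²) = sqrt(784 + 1444) = sqrt(2228) = 47.20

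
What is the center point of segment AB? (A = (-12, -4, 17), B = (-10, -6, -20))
Midpoint = ((-12-10)/2, (-4-6)/2, (17-20)/2) = (-11, -5, -1.5)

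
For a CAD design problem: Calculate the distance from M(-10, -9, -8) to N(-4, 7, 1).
d = √[(6)² + (16)² + (9)²] = √373 = 19.31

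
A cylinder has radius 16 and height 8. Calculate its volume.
Volume = pi * r² * h
Volume = pi * 16² * 8
Volume = pi * 256 * 8
Volume = pi * 2048
Volume = 6433.98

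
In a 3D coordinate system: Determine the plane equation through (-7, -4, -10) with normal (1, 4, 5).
d = n·P = (1)(-7) + (4)(-4) + (5)(-10) = -73
Plane: x + 4y + 5z = -73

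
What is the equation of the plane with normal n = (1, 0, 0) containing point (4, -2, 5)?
d = n·P = (1)(4) + (0)(-2) + (0)(5) = 4
Plane: x = 4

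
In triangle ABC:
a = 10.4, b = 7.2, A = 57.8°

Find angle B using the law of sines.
sin(B)/b = sin(A)/a
sin(B) = b·sin(A)/a = 7.2·sin(57.8°)/10.4 = 0.585826
B = arcsin(0.585826) = 35.86°  (b ≤ a, so B ≤ A and the acute solution is unique)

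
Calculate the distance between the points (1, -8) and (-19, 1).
Using the distance formula: d = sqrt((x₂-x₁)² + (y₂-y₁)²)
dx = (-19) - 1 = -20
dy = 1 - (-8) = 9
d = sqrt((-20)² + 9²) = sqrt(400 + 81) = sqrt(481) = 21.93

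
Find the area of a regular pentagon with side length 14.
For a regular 5-gon with side length s = 14:
Apothem a = s / (2*tan(pi/5)) = 14 / (2*tan(pi/5)) ≈ 9.6347
Perimeter P = 5 * 14 = 70
Area = (1/2) * P * a = (1/2) * 70 * 9.6347 = 337.21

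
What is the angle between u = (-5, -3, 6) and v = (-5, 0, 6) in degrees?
u·v = 61, |u|² = 70, |v|² = 61
cos θ = 61/√4270 ≈ 0.9335
θ ≈ 21.01°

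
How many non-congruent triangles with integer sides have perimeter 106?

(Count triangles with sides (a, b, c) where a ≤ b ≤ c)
With a ≤ b ≤ c and a + b + c = 106, the triangle inequality a + b > c gives c < 106/2, so c ≤ 52.
Iterate a from 1 to ⌊p/3⌋ = 35; for each a, b ranges from a to ⌊(p−a)/2⌋ with c = p − a − b, keeping only c ≥ b.
Triples: (2, 52, 52), (3, 51, 52), (4, 50, 52), …
Count = 234 triangles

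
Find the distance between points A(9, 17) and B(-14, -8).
Using the distance formula: d = sqrt((x₂-x₁)² + (y₂-y₁)²)
dx = (-14) - 9 = -23
dy = (-8) - 17 = -25
d = sqrt((-23)² + (-25)²) = sqrt(529 + 625) = sqrt(1154) = 33.97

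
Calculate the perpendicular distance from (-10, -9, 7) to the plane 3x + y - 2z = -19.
d = |3(-10) + 1(-9) + (-2)(7) - (-19)| / √(3² + 1² + (-2)²) = 34/√14 = 9.087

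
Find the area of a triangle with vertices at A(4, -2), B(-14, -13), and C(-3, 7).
Using the coordinate formula: Area = (1/2)|x₁(y₂-y₃) + x₂(y₃-y₁) + x₃(y₁-y₂)|
Area = (1/2)|4((-13)-7) + (-14)(7-(-2)) + (-3)((-2)-(-13))|
Area = (1/2)|4*(-20) + (-14)*9 + (-3)*11|
Area = (1/2)|(-80) + (-126) + (-33)|
Area = (1/2)*239 = 119.50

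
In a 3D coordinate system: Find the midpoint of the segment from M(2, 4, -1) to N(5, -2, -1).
Midpoint = ((2+5)/2, (4-2)/2, (-1-1)/2) = (3.5, 1, -1)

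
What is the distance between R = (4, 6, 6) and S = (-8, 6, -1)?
d = √[(-12)² + (0)² + (-7)²] = √193 = 13.89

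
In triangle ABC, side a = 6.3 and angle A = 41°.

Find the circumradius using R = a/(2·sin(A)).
R = a/(2·sin(A)) = 6.3/(2·sin(41°))
R = 6.3/(2·0.656059) = 6.3/1.312118 = 4.801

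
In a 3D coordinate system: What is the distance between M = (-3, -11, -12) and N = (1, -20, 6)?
d = √[(4)² + (-9)² + (18)²] = √421 = 20.52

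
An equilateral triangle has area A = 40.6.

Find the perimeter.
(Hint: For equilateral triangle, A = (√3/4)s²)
A = (√3/4)s²  →  s² = 4A/√3 = 4·40.6/√3 = 93.7617
s = 9.68306
Perimeter = 3s = 29.05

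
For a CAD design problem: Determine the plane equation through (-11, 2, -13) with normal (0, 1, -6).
d = n·P = (0)(-11) + (1)(2) + (-6)(-13) = 80
Plane: y - 6z = 80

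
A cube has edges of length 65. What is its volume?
Volume = s³
Volume = 65³
Volume = 274625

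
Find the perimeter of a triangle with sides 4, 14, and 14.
Perimeter = sum of all sides
Perimeter = 4 + 14 + 14
Perimeter = 32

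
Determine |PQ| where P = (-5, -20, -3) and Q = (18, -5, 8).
d = √[(23)² + (15)² + (11)²] = √875 = 29.58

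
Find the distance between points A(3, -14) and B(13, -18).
Using the distance formula: d = sqrt((x₂-x₁)² + (y₂-y₁)²)
dx = 13 - 3 = 10
dy = (-18) - (-14) = -4
d = sqrt(10² + (-4)²) = sqrt(100 + 16) = sqrt(116) = 10.77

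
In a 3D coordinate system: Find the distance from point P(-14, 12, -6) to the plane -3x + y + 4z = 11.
d = |(-3)(-14) + 1(12) + 4(-6) - (11)| / √((-3)² + 1² + 4²) = 19/√26 = 3.726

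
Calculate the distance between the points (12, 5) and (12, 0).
Using the distance formula: d = sqrt((x₂-x₁)² + (y₂-y₁)²)
dx = 12 - 12 = 0
dy = 0 - 5 = -5
d = sqrt(0² + (-5)²) = sqrt(0 + 25) = sqrt(25) = 5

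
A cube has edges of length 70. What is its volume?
Volume = s³
Volume = 70³
Volume = 343000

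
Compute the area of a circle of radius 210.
Area = pi * r²
Area = pi * 210²
Area = pi * 44100
Area = 138544.24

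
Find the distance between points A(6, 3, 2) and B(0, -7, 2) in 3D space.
d = √[(-6)² + (-10)² + (0)²] = √136 = 11.66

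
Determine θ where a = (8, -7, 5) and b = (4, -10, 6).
a·b = 132, |a|² = 138, |b|² = 152
cos θ = 132/√20976 ≈ 0.9114
θ ≈ 24.3°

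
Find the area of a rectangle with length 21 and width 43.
Area = length * width
Area = 21 * 43
Area = 903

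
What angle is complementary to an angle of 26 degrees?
Complementary angles sum to 90 degrees.
Other angle = 90 - 26
Other angle = 64 degrees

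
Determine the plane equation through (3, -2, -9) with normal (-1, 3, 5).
d = n·P = (-1)(3) + (3)(-2) + (5)(-9) = -54
Plane: -x + 3y + 5z = -54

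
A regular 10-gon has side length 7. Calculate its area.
For a regular 10-gon with side length s = 7:
Apothem a = s / (2*tan(pi/10)) = 7 / (2*tan(pi/10)) ≈ 10.7719
Perimeter P = 10 * 7 = 70
Area = (1/2) * P * a = (1/2) * 70 * 10.7719 = 377.02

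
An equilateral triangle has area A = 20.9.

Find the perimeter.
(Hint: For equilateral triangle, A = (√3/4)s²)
A = (√3/4)s²  →  s² = 4A/√3 = 4·20.9/√3 = 48.2665
s = 6.94741
Perimeter = 3s = 20.84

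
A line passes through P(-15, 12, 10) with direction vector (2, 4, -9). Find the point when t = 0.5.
P(0.5) = (-15 + 2(0.5), 12 + 4(0.5), 10 + (-9)(0.5)) = (-14, 14, 5.5)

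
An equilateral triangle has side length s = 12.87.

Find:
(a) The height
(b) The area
(a) Height h = s·√3/2 = 12.87·√3/2 = 11.15
(b) Area = (√3/4)·s² = (√3/4)·12.87² = (√3/4)·165.637 = 71.72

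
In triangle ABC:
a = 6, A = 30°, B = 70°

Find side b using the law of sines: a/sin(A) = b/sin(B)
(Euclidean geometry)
b = a·sin(B)/sin(A) = 6·sin(70°)/sin(30°)
b = 6·0.939693/0.500000 = 11.28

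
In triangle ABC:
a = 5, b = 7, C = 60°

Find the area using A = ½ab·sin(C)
A = ½·5·7·sin(60°) = ½·35·0.866025 = 15.16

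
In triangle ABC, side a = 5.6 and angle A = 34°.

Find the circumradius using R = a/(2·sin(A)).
R = a/(2·sin(A)) = 5.6/(2·sin(34°))
R = 5.6/(2·0.559193) = 5.6/1.118386 = 5.007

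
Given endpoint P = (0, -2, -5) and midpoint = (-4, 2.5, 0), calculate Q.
Q = (2×(-4) - 0, 2×2.5 - (-2), 2×0 - (-5)) = (-8, 7, 5)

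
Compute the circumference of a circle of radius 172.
Circumference = 2 * pi * r
Circumference = 2 * pi * 172
Circumference = 1080.71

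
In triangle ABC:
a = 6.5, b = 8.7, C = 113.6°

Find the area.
Using A = ½ab·sin(C):
A = ½·6.5·8.7·sin(113.6°) = ½·56.55·0.916363 = 25.91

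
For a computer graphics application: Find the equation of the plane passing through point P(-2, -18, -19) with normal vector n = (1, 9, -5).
d = n·P = (1)(-2) + (9)(-18) + (-5)(-19) = -69
Plane: x + 9y - 5z = -69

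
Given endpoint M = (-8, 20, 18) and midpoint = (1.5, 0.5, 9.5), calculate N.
N = (2×1.5 - (-8), 2×0.5 - 20, 2×9.5 - 18) = (11, -19, 1)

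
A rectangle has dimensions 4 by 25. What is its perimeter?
Perimeter = 2 * (length + width)
Perimeter = 2 * (4 + 25)
Perimeter = 2 * 29
Perimeter = 58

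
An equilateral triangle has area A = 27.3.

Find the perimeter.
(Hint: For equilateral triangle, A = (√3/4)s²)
A = (√3/4)s²  →  s² = 4A/√3 = 4·27.3/√3 = 63.0466
s = 7.94019
Perimeter = 3s = 23.82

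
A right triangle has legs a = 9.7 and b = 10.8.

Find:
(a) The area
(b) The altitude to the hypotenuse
(a) Area = ½ab = ½·9.7·10.8 = 52.38
(b) Hypotenuse c = √(9.7² + 10.8²) = √210.73 = 14.5165
    Area = ½·c·h_c  →  h_c = 2·Area/c = 2·52.38/14.5165 = 7.217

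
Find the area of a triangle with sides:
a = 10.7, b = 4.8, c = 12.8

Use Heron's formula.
s = (a+b+c)/2 = (10.7+4.8+12.8)/2 = 14.15
A = √(s(s-a)(s-b)(s-c)) = √(14.15·3.45·9.35·1.35)
A = √616.199 = 24.82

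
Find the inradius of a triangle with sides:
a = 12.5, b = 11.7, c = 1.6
s = (a+b+c)/2 = (12.5+11.7+1.6)/2 = 12.9
Area = √(s(s-a)(s-b)(s-c)) = √(12.9·0.4·1.2·11.3) = 8.36478
r = Area/s = 8.36478/12.9 = 0.6484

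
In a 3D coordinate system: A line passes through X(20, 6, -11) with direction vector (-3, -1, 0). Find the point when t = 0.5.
P(0.5) = (20 + (-3)(0.5), 6 + (-1)(0.5), -11 + 0(0.5)) = (18.5, 5.5, -11)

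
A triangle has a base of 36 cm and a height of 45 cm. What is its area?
Area = (1/2) * base * height
Area = (1/2) * 36 * 45
Area = 810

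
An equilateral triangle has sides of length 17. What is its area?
Area = (sqrt(3)/4) * s²
Area = (sqrt(3)/4) * 17²
Area = (sqrt(3)/4) * 289
Area = 125.14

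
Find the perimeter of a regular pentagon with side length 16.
Perimeter = number of sides * side length
Perimeter = 5 * 16
Perimeter = 80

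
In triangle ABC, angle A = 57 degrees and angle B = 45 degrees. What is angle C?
Sum of angles in a triangle = 180 degrees
Third angle = 180 - 57 - 45
Third angle = 78 degrees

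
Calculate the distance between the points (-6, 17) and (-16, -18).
Using the distance formula: d = sqrt((x₂-x₁)² + (y₂-y₁)²)
dx = (-16) - (-6) = -10
dy = (-18) - 17 = -35
d = sqrt((-10)² + (-35)²) = sqrt(100 + 1225) = sqrt(1325) = 36.40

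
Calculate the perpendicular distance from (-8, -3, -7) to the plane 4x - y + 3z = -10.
d = |4(-8) + (-1)(-3) + 3(-7) - (-10)| / √(4² + (-1)² + 3²) = 40/√26 = 7.845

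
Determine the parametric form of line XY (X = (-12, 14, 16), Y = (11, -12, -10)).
Direction vector d = Y - X = (23, -26, -26)
x = -12 + 23t, y = 14 - 26t, z = 16 - 26t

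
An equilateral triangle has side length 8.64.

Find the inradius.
For an equilateral triangle, r = s/(2√3) where s is the side.
r = 8.64/(2√3) = 8.64/3.464102 = 2.494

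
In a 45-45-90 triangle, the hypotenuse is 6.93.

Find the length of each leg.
In a 45-45-90 triangle, hypotenuse = leg·√2  →  leg = hypotenuse/√2
leg = 6.93/√2 = 4.9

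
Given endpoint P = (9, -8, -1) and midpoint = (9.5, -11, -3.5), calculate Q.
Q = (2×9.5 - 9, 2×(-11) - (-8), 2×(-3.5) - (-1)) = (10, -14, -6)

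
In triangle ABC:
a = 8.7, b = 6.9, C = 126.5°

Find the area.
Using A = ½ab·sin(C):
A = ½·8.7·6.9·sin(126.5°) = ½·60.03·0.803857 = 24.13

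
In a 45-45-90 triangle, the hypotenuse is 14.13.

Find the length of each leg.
In a 45-45-90 triangle, hypotenuse = leg·√2  →  leg = hypotenuse/√2
leg = 14.13/√2 = 9.991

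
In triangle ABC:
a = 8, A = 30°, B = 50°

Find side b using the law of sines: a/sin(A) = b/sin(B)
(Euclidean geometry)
b = a·sin(B)/sin(A) = 8·sin(50°)/sin(30°)
b = 8·0.766044/0.500000 = 12.26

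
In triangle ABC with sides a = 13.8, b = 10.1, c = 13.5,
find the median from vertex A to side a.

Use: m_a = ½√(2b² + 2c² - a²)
m_a = ½√(2·10.1² + 2·13.5² - 13.8²)
m_a = ½√(204.02 + 364.5 - 190.44) = ½√378.08 = 9.722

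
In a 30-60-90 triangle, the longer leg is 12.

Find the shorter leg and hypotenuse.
In a 30-60-90 triangle, sides are in ratio 1 : √3 : 2.
Long leg = short leg·√3  →  short leg = 12/√3 = 6.928
Hypotenuse = 2·(short leg) = 2·12/√3 = 13.86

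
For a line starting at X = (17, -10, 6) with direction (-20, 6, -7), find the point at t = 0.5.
P(0.5) = (17 + (-20)(0.5), -10 + 6(0.5), 6 + (-7)(0.5)) = (7, -7, 2.5)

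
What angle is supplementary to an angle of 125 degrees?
Supplementary angles sum to 180 degrees.
Other angle = 180 - 125
Other angle = 55 degrees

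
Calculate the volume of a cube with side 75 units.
Volume = s³
Volume = 75³
Volume = 421875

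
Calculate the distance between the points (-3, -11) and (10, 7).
Using the distance formula: d = sqrt((x₂-x₁)² + (y₂-y₁)²)
dx = 10 - (-3) = 13
dy = 7 - (-11) = 18
d = sqrt(13² + 18²) = sqrt(169 + 324) = sqrt(493) = 22.20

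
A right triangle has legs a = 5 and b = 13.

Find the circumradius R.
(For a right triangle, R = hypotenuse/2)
Hypotenuse c = √(5² + 13²) = √194 = 13.9284
R = c/2 = 6.964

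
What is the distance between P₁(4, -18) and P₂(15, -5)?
Using the distance formula: d = sqrt((x₂-x₁)² + (y₂-y₁)²)
dx = 15 - 4 = 11
dy = (-5) - (-18) = 13
d = sqrt(11² + 13²) = sqrt(121 + 169) = sqrt(290) = 17.03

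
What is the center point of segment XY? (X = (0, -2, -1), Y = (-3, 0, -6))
Midpoint = ((0-3)/2, (-2+0)/2, (-1-6)/2) = (-1.5, -1, -3.5)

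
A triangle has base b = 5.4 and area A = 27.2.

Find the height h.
A = ½bh  →  h = 2A/b
h = 2·27.2/5.4 = 10.07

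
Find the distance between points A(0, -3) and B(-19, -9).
Using the distance formula: d = sqrt((x₂-x₁)² + (y₂-y₁)²)
dx = (-19) - 0 = -19
dy = (-9) - (-3) = -6
d = sqrt((-19)² + (-6)²) = sqrt(361 + 36) = sqrt(397) = 19.92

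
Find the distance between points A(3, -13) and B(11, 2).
Using the distance formula: d = sqrt((x₂-x₁)² + (y₂-y₁)²)
dx = 11 - 3 = 8
dy = 2 - (-13) = 15
d = sqrt(8² + 15²) = sqrt(64 + 225) = sqrt(289) = 17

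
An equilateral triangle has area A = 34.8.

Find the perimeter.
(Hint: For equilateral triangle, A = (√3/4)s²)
A = (√3/4)s²  →  s² = 4A/√3 = 4·34.8/√3 = 80.3672
s = 8.96477
Perimeter = 3s = 26.89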